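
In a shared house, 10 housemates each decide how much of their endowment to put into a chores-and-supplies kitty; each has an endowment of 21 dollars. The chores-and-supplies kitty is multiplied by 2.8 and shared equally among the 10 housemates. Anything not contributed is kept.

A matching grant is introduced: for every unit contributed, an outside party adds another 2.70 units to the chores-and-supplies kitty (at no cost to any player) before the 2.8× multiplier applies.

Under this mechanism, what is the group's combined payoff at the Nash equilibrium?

Under the mechanism each unit contributed yields 2.8 × 3.70 / 10 = 1.0360 back to its contributor per unit of net cost, which exceeds 1, making full contribution the dominant choice for everyone.
So the Nash equilibrium is full contribution by all 10; the group earns 2.8 × 3.70 × 210 = 2175.60.

2175.60 dollars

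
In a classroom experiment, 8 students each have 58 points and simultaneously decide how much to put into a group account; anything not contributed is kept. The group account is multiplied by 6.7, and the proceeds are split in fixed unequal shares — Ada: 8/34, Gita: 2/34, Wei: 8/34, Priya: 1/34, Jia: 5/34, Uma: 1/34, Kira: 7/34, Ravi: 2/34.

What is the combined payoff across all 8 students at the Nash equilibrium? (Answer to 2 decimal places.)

A player with share s gets back 6.7·s per unit contributed, so full contribution is dominant for anyone with s > 1/6.7 = 0.1493 and zero contribution is dominant for anyone below.
The shares above 0.1493 belong to Ada, Wei and Kira, contributing 58 each; the remaining 5 contribute 0. Total contributed: 174.
The group account pays out 6.7 × 174 = 1165.80 in total (split across the unequal shares, but the aggregate is all that matters for the group sum).
The 5 free-riders keep 58 each, adding 290. Group total = 290 + 1165.80 = 1455.80.

1455.80 points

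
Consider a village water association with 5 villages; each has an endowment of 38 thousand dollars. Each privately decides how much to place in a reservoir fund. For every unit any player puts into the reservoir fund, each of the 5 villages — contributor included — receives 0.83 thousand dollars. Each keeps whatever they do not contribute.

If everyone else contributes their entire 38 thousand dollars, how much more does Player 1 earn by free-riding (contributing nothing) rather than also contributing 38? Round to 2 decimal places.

6.46 thousand dollars

Switching from a contribution of 38 to 0 lets Player 1 keep an extra 38 thousand dollars, but lowers the reservoir fund by 38, which costs Player 1 their own share of that drop: 0.83 × 38 = 31.54.
Net gain = 38 − 31.54 = 6.46. The private return per contributed unit (0.83) is below 1, so free-riding is indeed the best response regardless of what the others do.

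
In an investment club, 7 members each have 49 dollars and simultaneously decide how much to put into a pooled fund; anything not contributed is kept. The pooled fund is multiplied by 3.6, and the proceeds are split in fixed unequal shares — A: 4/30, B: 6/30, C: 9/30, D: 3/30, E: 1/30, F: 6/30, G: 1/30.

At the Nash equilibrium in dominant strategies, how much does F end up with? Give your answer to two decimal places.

84.28 dollars

For player j, contributing a unit is worthwhile iff 3.6 × (j's share) ≥ 1, i.e. iff j's share is at least 0.2778.
The only share above 0.2778 is C's 9/30, contributing 49; the remaining 6 contribute 0. Total contributed: 49.
F keeps 49 and receives 3.6 × 49 × 6/30 = 35.28 from the pooled fund, for a payoff of 84.28.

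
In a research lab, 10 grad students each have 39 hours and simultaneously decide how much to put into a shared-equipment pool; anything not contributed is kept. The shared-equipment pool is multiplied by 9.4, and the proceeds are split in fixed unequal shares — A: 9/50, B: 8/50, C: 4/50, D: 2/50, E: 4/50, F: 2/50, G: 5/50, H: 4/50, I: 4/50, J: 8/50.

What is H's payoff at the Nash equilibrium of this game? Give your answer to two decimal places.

Each unit j contributes comes back to j as 9.4 × (j's share), so j prefers to contribute only if that share exceeds 1/9.4 = 0.1064; otherwise keeping the unit dominates.
A, B and J clear that bar, contributing 39 each; the remaining 7 contribute 0. Total contributed: 117.
H keeps 39 and receives 9.4 × 117 × 4/50 = 87.98 from the shared-equipment pool, for a payoff of 126.98.

126.98 hours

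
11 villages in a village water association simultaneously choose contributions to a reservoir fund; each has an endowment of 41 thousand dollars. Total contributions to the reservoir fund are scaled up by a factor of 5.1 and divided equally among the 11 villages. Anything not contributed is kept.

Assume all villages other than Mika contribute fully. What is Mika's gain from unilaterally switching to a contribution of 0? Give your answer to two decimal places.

Switching from a contribution of 41 to 0 lets Mika keep an extra 41 thousand dollars, but lowers the reservoir fund by 41, which costs Mika their own share of that drop: 5.1/11 × 41 = 19.01.
Net gain = 41 − 19.01 = 21.99. The private return per contributed unit (0.4636) is below 1, so free-riding is indeed the best response regardless of what the others do.

21.99 thousand dollars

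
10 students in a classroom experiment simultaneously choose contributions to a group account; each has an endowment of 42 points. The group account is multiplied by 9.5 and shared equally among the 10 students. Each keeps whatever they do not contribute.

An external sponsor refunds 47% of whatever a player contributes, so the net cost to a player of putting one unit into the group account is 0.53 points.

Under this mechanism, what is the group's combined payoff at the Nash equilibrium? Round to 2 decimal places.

The effective private return per unit is now (9.5/10) / 0.53 = 1.7925 > 1, so every player's dominant strategy flips to full contribution.
So the Nash equilibrium is full contribution by all 10; the group earns 10 × (42 × 0.47 + 9.5 × 42) = 4187.40.

4187.40 points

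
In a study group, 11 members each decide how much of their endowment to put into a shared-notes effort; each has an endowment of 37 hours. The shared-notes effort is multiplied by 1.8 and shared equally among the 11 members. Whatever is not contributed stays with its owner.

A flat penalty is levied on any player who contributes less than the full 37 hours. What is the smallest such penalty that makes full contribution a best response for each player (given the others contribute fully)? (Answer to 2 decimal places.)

30.95 hours

Given the others contribute fully, the best deviation is to contribute 0 (any partial contribution still incurs the fine and gives up units whose private return 0.1636 is below 1).
Deviating from 37 to 0 saves 37 hours but forfeits the deviator's share of the drop in the shared-notes effort: 1.8/11 × 37 = 6.05.
So the deviation gain is 37 − 6.05 = 30.95, and the fine must be at least 30.95 hours to wipe it out.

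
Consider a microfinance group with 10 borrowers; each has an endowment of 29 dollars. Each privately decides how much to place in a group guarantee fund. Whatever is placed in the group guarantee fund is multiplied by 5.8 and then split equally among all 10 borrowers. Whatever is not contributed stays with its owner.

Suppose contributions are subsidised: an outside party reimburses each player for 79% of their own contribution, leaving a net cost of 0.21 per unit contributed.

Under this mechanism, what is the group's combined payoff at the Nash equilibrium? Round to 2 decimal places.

With the mechanism, a contributed unit returns (5.8/10) / 0.21 = 2.7619 per unit of net cost to the contributor — now above 1 — so contributing fully is weakly dominant for every player.
So the Nash equilibrium is full contribution by all 10; the group earns 10 × (29 × 0.79 + 5.8 × 29) = 1911.10.

1911.10 dollars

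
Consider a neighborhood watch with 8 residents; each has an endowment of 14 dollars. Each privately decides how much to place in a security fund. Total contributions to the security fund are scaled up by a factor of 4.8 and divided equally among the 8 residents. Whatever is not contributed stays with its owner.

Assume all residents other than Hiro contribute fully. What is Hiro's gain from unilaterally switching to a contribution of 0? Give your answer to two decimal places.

Switching from a contribution of 14 to 0 lets Hiro keep an extra 14 dollars, but lowers the security fund by 14, which costs Hiro their own share of that drop: 4.8/8 × 14 = 8.40.
Net gain = 14 − 8.40 = 5.60. The private return per contributed unit (0.6000) is below 1, so free-riding is indeed the best response regardless of what the others do.

5.60 dollars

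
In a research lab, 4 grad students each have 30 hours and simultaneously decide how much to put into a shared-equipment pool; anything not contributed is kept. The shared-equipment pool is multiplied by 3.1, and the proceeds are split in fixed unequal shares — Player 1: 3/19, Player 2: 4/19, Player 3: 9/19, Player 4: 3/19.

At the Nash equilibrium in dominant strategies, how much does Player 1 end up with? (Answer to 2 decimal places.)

Player j's private return per contributed unit is 3.1 × (j's share). Contributing is weakly dominant for j when that share is at least 1/3.1 = 0.3226, and contributing 0 is dominant otherwise.
Only Player 3 (9/19) clears that bar, contributing 30; the remaining 3 contribute 0. Total contributed: 30.
Player 1 keeps 30 and receives 3.1 × 30 × 3/19 = 14.68 from the shared-equipment pool, for a payoff of 44.68.

44.68 hours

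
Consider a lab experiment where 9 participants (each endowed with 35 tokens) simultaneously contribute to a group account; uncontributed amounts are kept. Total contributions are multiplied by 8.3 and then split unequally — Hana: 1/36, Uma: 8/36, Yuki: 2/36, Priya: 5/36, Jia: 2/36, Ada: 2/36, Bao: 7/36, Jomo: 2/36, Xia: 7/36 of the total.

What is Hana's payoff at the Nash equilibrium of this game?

67.28 tokens

Each unit j contributes comes back to j as 8.3 × (j's share), so j prefers to contribute only if that share exceeds 1/8.3 = 0.1205; otherwise keeping the unit dominates.
The shares above 0.1205 belong to Uma, Priya, Bao and Xia, contributing 35 each; the remaining 5 contribute 0. Total contributed: 140.
Hana keeps 35 and receives 8.3 × 140 × 1/36 = 32.28 from the group account, for a payoff of 67.28.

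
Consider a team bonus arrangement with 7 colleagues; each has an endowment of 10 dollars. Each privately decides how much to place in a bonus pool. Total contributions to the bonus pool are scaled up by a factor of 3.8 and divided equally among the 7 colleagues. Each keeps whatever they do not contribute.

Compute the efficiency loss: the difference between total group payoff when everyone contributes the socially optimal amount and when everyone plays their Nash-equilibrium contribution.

196.00 dollars

Each contributed unit returns 3.8/7 = 0.5429 to its contributor — below 1 — so contributing 0 is dominant for every player. At the Nash equilibrium everyone keeps their 10, and the group total is 7 × 10 = 70.
Each contributed unit returns 3.800 to the group as a whole (0.5429 to each of 7 players), which exceeds 1, so the social optimum is full contribution: group total = 3.800 × 70 = 266.00.
Efficiency loss = 266.00 − 70 = 196.00.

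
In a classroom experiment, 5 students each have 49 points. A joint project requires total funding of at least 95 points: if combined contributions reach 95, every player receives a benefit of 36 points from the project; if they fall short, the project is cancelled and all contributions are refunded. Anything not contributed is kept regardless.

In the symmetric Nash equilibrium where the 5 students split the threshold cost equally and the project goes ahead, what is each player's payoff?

Equal share of the threshold: 95/5 = 19.
At this profile no one gains by cutting their contribution: any cut drops the total below 95, the project is cancelled, contributions are refunded, and the deviator ends with 49, which is less than 49 − 19 + 36 = 66. Contributing more than 19 just wastes the excess. So contributing exactly 19 is a best response.
Each player's payoff: 49 − 19 + 36 = 66.

66 points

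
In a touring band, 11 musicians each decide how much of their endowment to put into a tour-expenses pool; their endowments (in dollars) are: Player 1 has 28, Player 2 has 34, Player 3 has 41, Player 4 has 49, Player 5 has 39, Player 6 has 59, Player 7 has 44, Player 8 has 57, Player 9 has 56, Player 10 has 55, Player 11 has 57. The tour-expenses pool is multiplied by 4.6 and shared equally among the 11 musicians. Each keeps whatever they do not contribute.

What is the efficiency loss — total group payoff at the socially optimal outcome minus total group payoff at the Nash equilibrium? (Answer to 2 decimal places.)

1868.40 dollars

The private return per contributed unit is 4.6/11 = 0.4182 < 1 for every player regardless of endowment, so the Nash equilibrium is zero contribution and the group total is Σ E_j = 28 + 34 + 41 + 49 + 39 + 59 + 44 + 57 + 56 + 55 + 57 = 519.
Each contributed unit returns 4.600 to the group, so the social optimum is full contribution by everyone: group total = 4.600 × 519 = 2387.40.
Efficiency loss = (4.600 − 1) × 519 = 1868.40.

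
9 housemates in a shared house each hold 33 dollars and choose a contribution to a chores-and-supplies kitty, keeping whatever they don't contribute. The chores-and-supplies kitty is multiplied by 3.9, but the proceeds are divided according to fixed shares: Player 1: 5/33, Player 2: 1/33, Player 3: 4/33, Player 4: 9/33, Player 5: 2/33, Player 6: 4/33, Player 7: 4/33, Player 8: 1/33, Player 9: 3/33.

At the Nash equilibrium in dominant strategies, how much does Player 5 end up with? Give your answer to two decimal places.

Player j's private return per contributed unit is 3.9 × (j's share). Contributing is weakly dominant for j when that share is at least 1/3.9 = 0.2564, and contributing 0 is dominant otherwise.
Only Player 4 (9/33) clears that bar, contributing 33; the remaining 8 contribute 0. Total contributed: 33.
Player 5 keeps 33 and receives 3.9 × 33 × 2/33 = 7.80 from the chores-and-supplies kitty, for a payoff of 40.80.

40.80 dollars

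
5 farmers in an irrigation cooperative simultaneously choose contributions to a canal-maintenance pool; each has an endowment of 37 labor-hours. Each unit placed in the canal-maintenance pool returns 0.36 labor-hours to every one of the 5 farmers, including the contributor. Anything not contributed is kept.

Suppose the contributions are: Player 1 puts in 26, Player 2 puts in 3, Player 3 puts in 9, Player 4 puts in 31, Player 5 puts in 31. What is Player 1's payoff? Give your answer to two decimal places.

47.00 labor-hours

Total contributed: 26 + 3 + 9 + 31 + 31 = 100.
Each receives 0.36 × 100 = 36.00 from the canal-maintenance pool.
Player 1 keeps 37 − 26 = 11, so Player 1's payoff is 11 + 36.00 = 47.00.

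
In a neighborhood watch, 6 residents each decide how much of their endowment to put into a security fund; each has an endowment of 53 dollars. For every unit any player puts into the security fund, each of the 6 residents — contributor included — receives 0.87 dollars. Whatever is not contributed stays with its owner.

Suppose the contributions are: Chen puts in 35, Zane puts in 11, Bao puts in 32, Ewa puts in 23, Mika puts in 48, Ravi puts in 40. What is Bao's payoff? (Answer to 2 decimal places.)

Total contributed: 35 + 11 + 32 + 23 + 48 + 40 = 189.
Each receives 0.87 × 189 = 164.43 from the security fund.
Bao keeps 53 − 32 = 21, so Bao's payoff is 21 + 164.43 = 185.43.

185.43 dollars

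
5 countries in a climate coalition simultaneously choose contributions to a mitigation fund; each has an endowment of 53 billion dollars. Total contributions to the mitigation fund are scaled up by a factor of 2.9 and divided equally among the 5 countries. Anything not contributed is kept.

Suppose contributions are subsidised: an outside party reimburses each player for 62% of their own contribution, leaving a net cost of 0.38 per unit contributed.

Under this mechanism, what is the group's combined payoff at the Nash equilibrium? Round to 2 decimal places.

932.80 billion dollars

With the mechanism, a contributed unit returns (2.9/5) / 0.38 = 1.5263 per unit of net cost to the contributor — now above 1 — so contributing fully is weakly dominant for every player.
So the Nash equilibrium is full contribution by all 5; the group earns 5 × (53 × 0.62 + 2.9 × 53) = 932.80.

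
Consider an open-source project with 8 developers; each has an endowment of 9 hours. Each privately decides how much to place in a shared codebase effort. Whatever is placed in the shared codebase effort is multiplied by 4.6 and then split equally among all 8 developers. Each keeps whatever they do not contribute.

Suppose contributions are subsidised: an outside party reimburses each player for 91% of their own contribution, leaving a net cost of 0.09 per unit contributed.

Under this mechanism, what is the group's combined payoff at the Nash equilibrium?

With the mechanism, a contributed unit returns (4.6/8) / 0.09 = 6.3889 per unit of net cost to the contributor — now above 1 — so contributing fully is weakly dominant for every player.
So the Nash equilibrium is full contribution by all 8; the group earns 8 × (9 × 0.91 + 4.6 × 9) = 396.72.

396.72 hours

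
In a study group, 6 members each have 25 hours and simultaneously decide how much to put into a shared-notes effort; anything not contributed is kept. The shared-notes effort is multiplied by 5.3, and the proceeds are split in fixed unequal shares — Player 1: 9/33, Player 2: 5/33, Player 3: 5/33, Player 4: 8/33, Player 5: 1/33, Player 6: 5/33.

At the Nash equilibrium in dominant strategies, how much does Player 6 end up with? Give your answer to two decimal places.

A player with share s gets back 5.3·s per unit contributed, so full contribution is dominant for anyone with s > 1/5.3 = 0.1887 and zero contribution is dominant for anyone below.
Player 1 and Player 4 are above the threshold, contributing 25 each; the remaining 4 contribute 0. Total contributed: 50.
Player 6 keeps 25 and receives 5.3 × 50 × 5/33 = 40.15 from the shared-notes effort, for a payoff of 65.15.

65.15 hours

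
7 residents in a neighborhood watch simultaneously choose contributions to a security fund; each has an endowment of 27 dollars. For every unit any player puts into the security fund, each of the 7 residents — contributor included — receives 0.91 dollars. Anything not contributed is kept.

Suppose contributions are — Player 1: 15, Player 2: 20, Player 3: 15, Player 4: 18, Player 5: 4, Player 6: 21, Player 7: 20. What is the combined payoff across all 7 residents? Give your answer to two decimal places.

795.81 dollars

Total contributed: 15 + 20 + 15 + 18 + 4 + 21 + 20 = 113; total kept: 7 × 27 − 113 = 76.
The security fund pays out 0.91 × 7 × 113 = 719.81 in aggregate.
Group total = 76 + 719.81 = 795.81.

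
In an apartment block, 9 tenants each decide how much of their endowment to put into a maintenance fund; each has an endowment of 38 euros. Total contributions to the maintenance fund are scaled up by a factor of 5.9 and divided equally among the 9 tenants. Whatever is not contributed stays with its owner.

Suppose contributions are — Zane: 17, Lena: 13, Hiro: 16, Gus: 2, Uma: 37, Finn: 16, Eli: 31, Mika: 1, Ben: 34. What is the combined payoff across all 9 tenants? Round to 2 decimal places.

1160.30 euros

Total contributed: 17 + 13 + 16 + 2 + 37 + 16 + 31 + 1 + 34 = 167; total kept: 9 × 38 − 167 = 175.
The maintenance fund pays out 5.9 × 167 = 985.30 in aggregate.
Group total = 175 + 985.30 = 1160.30.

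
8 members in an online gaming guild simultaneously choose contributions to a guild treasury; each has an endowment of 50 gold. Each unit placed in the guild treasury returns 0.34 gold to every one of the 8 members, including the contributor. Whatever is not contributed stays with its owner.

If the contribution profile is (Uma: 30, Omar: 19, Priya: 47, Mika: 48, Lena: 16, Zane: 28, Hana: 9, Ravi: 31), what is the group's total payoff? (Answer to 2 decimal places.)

Total contributed: 30 + 19 + 47 + 48 + 16 + 28 + 9 + 31 = 228; total kept: 8 × 50 − 228 = 172.
The guild treasury pays out 0.34 × 8 × 228 = 620.16 in aggregate.
Group total = 172 + 620.16 = 792.16.

792.16 gold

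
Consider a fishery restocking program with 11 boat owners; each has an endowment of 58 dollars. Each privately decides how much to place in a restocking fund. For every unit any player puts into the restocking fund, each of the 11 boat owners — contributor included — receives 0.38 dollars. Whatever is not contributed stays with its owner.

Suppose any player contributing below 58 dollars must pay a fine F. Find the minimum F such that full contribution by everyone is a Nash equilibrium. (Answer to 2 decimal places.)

Given the others contribute fully, the best deviation is to contribute 0 (any partial contribution still incurs the fine and gives up units whose private return 0.38 is below 1).
Deviating from 58 to 0 saves 58 dollars but forfeits the deviator's share of the drop in the restocking fund: 0.38 × 58 = 22.04.
So the deviation gain is 58 − 22.04 = 35.96, and the fine must be at least 35.96 dollars to wipe it out.

35.96 dollars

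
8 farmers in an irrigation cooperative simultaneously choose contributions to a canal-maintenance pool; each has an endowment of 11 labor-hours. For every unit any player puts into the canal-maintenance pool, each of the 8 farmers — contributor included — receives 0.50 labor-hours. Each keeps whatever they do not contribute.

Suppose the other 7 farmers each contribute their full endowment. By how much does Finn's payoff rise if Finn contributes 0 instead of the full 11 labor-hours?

Switching from a contribution of 11 to 0 lets Finn keep an extra 11 labor-hours, but lowers the canal-maintenance pool by 11, which costs Finn their own share of that drop: 0.50 × 11 = 5.50.
Net gain = 11 − 5.50 = 5.50. The private return per contributed unit (0.50) is below 1, so free-riding is indeed the best response regardless of what the others do.

5.50 labor-hours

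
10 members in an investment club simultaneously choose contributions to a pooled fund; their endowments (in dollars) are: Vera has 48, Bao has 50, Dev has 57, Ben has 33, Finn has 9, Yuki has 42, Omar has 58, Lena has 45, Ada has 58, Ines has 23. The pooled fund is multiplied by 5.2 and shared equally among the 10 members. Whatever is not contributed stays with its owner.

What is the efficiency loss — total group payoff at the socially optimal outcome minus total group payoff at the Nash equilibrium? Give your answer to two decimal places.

1776.60 dollars

The private return per contributed unit is 5.2/10 = 0.5200 < 1 for every player regardless of endowment, so the Nash equilibrium is zero contribution and the group total is Σ E_j = 48 + 50 + 57 + 33 + 9 + 42 + 58 + 45 + 58 + 23 = 423.
Each contributed unit returns 5.200 to the group, so the social optimum is full contribution by everyone: group total = 5.200 × 423 = 2199.60.
Efficiency loss = (5.200 − 1) × 423 = 1776.60.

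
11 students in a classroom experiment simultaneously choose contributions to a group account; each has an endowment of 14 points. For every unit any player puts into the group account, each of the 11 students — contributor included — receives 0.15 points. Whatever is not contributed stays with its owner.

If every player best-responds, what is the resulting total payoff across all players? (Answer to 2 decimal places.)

The private return per contributed unit is 0.15 < 1, so contributing 0 is dominant for every player. At the Nash equilibrium everyone keeps their 14, and the group total is 11 × 14 = 154.

154.00 points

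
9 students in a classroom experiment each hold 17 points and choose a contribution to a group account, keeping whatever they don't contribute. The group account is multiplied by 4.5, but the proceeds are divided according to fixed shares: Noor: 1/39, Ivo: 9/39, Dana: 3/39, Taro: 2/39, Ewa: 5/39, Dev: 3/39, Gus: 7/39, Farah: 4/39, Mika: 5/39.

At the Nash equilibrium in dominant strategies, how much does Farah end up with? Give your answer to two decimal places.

A player with share s gets back 4.5·s per unit contributed, so full contribution is dominant for anyone with s > 1/4.5 = 0.2222 and zero contribution is dominant for anyone below.
Only Ivo (9/39) clears that bar, contributing 17; the remaining 8 contribute 0. Total contributed: 17.
Farah keeps 17 and receives 4.5 × 17 × 4/39 = 7.85 from the group account, for a payoff of 24.85.

24.85 points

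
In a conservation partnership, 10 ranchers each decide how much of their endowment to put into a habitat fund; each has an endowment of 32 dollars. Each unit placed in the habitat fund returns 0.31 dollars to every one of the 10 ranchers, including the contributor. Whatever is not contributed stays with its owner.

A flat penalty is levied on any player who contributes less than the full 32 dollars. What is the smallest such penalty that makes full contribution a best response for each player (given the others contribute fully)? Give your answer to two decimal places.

22.08 dollars

Given the others contribute fully, the best deviation is to contribute 0 (any partial contribution still incurs the fine and gives up units whose private return 0.31 is below 1).
Deviating from 32 to 0 saves 32 dollars but forfeits the deviator's share of the drop in the habitat fund: 0.31 × 32 = 9.92.
So the deviation gain is 32 − 9.92 = 22.08, and the fine must be at least 22.08 dollars to wipe it out.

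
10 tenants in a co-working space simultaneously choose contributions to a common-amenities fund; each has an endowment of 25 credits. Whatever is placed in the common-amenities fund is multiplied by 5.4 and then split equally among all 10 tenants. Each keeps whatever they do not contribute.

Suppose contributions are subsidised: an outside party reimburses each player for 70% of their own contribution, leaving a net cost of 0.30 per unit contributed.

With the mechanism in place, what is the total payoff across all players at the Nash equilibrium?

Under the mechanism each unit contributed yields (5.4/10) / 0.30 = 1.8000 back to its contributor per unit of net cost, which exceeds 1, making full contribution the dominant choice for everyone.
At the Nash equilibrium everyone contributes 25. Group total payoff = 10 × (25 × 0.70 + 5.4 × 25) = 1525.00.

1525.00 credits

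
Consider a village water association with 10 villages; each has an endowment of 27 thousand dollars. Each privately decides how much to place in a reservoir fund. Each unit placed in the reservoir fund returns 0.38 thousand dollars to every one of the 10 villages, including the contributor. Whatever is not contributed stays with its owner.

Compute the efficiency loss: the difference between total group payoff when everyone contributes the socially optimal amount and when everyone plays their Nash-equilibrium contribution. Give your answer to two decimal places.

The private return per contributed unit is 0.38 < 1, so contributing 0 is dominant for every player. At the Nash equilibrium everyone keeps their 27, and the group total is 10 × 27 = 270.
Each contributed unit returns 3.800 to the group as a whole (0.38 to each of 10 players), which exceeds 1, so the social optimum is full contribution: group total = 3.800 × 270 = 1026.00.
Efficiency loss = 1026.00 − 270 = 756.00.

756.00 thousand dollars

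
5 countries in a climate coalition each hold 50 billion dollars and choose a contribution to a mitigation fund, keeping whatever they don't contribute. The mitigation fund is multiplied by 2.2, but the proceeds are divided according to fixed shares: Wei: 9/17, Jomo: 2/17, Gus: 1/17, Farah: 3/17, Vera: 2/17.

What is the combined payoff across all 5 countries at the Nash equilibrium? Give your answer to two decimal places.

310.00 billion dollars

A player with share s gets back 2.2·s per unit contributed, so full contribution is dominant for anyone with s > 1/2.2 = 0.4545 and zero contribution is dominant for anyone below.
Only Wei (9/17) clears that bar, contributing 50; the remaining 4 contribute 0. Total contributed: 50.
The mitigation fund pays out 2.2 × 50 = 110.00 in total (split across the unequal shares, but the aggregate is all that matters for the group sum).
The 4 free-riders keep 50 each, adding 200. Group total = 200 + 110.00 = 310.00.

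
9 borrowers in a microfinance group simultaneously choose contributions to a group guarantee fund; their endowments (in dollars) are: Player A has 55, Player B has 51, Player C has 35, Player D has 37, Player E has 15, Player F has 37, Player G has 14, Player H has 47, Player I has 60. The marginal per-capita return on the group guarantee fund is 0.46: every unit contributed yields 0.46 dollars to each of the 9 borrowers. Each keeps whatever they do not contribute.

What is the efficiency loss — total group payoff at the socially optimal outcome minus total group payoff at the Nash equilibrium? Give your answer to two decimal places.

1102.14 dollars

The private return per contributed unit is 0.46 < 1 for everyone, so the Nash equilibrium is zero contribution and the group total is Σ E_j = 55 + 51 + 35 + 37 + 15 + 37 + 14 + 47 + 60 = 351.
Each contributed unit returns 4.140 to the group, so the social optimum is full contribution by everyone: group total = 4.140 × 351 = 1453.14.
Efficiency loss = (4.140 − 1) × 351 = 1102.14.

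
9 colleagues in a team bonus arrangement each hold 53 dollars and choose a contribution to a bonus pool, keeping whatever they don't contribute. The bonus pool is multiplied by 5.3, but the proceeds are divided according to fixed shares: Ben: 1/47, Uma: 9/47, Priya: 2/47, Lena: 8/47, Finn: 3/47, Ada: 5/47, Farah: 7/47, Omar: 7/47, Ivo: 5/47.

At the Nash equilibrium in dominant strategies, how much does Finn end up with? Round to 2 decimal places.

70.93 dollars

A player with share s gets back 5.3·s per unit contributed, so full contribution is dominant for anyone with s > 1/5.3 = 0.1887 and zero contribution is dominant for anyone below.
Uma alone (share 9/47) is above the threshold, contributing 53; the remaining 8 contribute 0. Total contributed: 53.
Finn keeps 53 and receives 5.3 × 53 × 3/47 = 17.93 from the bonus pool, for a payoff of 70.93.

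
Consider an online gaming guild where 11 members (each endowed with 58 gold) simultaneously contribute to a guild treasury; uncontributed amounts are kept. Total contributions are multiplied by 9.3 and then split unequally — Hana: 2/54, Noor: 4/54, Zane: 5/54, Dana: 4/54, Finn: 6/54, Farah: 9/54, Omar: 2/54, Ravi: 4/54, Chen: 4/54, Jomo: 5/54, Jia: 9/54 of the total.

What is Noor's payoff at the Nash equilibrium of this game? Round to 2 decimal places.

177.87 gold

For player j, contributing a unit is worthwhile iff 9.3 × (j's share) ≥ 1, i.e. iff j's share is at least 0.1075.
Finn, Farah and Jia are above the threshold, contributing 58 each; the remaining 8 contribute 0. Total contributed: 174.
Noor keeps 58 and receives 9.3 × 174 × 4/54 = 119.87 from the guild treasury, for a payoff of 177.87.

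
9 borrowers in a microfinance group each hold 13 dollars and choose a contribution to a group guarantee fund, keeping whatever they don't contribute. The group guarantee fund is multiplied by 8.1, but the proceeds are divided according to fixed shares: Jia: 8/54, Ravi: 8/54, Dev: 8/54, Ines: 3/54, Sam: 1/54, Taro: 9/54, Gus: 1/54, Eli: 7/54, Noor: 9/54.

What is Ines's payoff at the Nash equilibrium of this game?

Each unit j contributes comes back to j as 8.1 × (j's share), so j prefers to contribute only if that share exceeds 1/8.1 = 0.1235; otherwise keeping the unit dominates.
The shares above 0.1235 belong to Jia, Ravi, Dev, Taro, Eli and Noor, contributing 13 each; the remaining 3 contribute 0. Total contributed: 78.
Ines keeps 13 and receives 8.1 × 78 × 3/54 = 35.10 from the group guarantee fund, for a payoff of 48.10.

48.10 dollars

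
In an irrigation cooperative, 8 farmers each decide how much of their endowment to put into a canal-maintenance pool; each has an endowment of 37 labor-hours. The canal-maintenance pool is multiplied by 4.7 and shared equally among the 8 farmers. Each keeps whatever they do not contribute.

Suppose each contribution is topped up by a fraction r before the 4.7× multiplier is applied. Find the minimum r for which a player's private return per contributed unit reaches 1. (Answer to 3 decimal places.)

0.702

With matching at rate r, one contributed unit becomes (1 + r) in the canal-maintenance pool and returns 4.7 × (1 + r) / 8 to the contributor.
Setting this equal to 1: 1 + r = 8/4.7 = 1.7021.
So the minimum matching rate is r = 1.7021 − 1 = 0.702.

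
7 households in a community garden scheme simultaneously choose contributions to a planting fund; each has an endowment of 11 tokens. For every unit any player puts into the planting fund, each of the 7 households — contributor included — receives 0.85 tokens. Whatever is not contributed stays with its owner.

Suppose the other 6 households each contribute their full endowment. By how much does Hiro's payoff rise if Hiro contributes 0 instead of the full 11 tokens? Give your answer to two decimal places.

Switching from a contribution of 11 to 0 lets Hiro keep an extra 11 tokens, but lowers the planting fund by 11, which costs Hiro their own share of that drop: 0.85 × 11 = 9.35.
Net gain = 11 − 9.35 = 1.65. The private return per contributed unit (0.85) is below 1, so free-riding is indeed the best response regardless of what the others do.

1.65 tokens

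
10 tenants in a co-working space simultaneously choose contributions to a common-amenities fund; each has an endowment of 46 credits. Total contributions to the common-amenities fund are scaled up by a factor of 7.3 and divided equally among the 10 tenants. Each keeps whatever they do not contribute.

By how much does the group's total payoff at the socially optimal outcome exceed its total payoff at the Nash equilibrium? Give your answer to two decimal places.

Each contributed unit returns 7.3/10 = 0.7300 to its contributor — below 1 — so contributing 0 is dominant for every player. At the Nash equilibrium everyone keeps their 46, and the group total is 10 × 46 = 460.
Each contributed unit returns 7.300 to the group as a whole (0.7300 to each of 10 players), which exceeds 1, so the social optimum is full contribution: group total = 7.300 × 460 = 3358.00.
Efficiency loss = 3358.00 − 460 = 2898.00.

2898.00 credits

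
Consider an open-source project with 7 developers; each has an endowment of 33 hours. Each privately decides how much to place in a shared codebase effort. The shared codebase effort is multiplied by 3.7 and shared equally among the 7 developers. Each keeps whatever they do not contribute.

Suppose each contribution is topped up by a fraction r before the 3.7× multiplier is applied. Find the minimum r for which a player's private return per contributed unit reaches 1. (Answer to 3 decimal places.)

With matching at rate r, one contributed unit becomes (1 + r) in the shared codebase effort and returns 3.7 × (1 + r) / 7 to the contributor.
Setting this equal to 1: 1 + r = 7/3.7 = 1.8919.
So the minimum matching rate is r = 1.8919 − 1 = 0.892.

0.892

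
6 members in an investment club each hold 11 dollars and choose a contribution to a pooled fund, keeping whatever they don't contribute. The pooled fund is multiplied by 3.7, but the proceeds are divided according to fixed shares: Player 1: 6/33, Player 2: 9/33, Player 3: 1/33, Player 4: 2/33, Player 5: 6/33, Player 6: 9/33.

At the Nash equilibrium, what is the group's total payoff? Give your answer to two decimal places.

125.40 dollars

For player j, contributing a unit is worthwhile iff 3.7 × (j's share) ≥ 1, i.e. iff j's share is at least 0.2703.
Player 2 and Player 6 are above the threshold, contributing 11 each; the remaining 4 contribute 0. Total contributed: 22.
The pooled fund pays out 3.7 × 22 = 81.40 in total (split across the unequal shares, but the aggregate is all that matters for the group sum).
The 4 free-riders keep 11 each, adding 44. Group total = 44 + 81.40 = 125.40.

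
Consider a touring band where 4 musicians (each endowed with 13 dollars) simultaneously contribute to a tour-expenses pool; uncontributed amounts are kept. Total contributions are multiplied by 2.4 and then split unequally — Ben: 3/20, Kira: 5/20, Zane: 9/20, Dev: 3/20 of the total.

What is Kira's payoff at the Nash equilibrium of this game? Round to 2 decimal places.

20.80 dollars

For player j, contributing a unit is worthwhile iff 2.4 × (j's share) ≥ 1, i.e. iff j's share is at least 0.4167.
Zane alone (share 9/20) is above the threshold, contributing 13; the remaining 3 contribute 0. Total contributed: 13.
Kira keeps 13 and receives 2.4 × 13 × 5/20 = 7.80 from the tour-expenses pool, for a payoff of 20.80.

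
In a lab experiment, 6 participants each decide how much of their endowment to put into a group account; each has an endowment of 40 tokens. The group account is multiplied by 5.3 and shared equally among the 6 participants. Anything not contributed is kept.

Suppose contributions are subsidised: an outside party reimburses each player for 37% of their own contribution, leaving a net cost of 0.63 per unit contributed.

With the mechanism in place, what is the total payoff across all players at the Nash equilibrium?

1360.80 tokens

With the mechanism, a contributed unit returns (5.3/6) / 0.63 = 1.4021 per unit of net cost to the contributor — now above 1 — so contributing fully is weakly dominant for every player.
At the Nash equilibrium everyone contributes 40. Group total payoff = 6 × (40 × 0.37 + 5.3 × 40) = 1360.80.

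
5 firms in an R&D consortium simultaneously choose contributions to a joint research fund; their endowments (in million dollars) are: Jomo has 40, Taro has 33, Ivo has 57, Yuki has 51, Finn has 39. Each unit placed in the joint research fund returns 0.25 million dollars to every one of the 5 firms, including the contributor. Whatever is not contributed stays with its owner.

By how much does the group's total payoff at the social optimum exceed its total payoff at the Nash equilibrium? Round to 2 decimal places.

55.00 million dollars

The private return per contributed unit is 0.25 < 1 for everyone, so the Nash equilibrium is zero contribution and the group total is Σ E_j = 40 + 33 + 57 + 51 + 39 = 220.
Each contributed unit returns 1.250 to the group, so the social optimum is full contribution by everyone: group total = 1.250 × 220 = 275.00.
Efficiency loss = (1.250 − 1) × 220 = 55.00.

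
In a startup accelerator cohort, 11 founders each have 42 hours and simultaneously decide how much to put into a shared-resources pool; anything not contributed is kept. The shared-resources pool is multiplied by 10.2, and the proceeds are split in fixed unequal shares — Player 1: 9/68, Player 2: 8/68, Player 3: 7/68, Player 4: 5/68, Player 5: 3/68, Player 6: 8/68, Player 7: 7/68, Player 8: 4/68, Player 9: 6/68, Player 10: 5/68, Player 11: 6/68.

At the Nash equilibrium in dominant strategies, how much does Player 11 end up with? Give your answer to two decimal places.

Each unit j contributes comes back to j as 10.2 × (j's share), so j prefers to contribute only if that share exceeds 1/10.2 = 0.0980; otherwise keeping the unit dominates.
Player 1, Player 2, Player 3, Player 6 and Player 7 clear that bar, contributing 42 each; the remaining 6 contribute 0. Total contributed: 210.
Player 11 keeps 42 and receives 10.2 × 210 × 6/68 = 189.00 from the shared-resources pool, for a payoff of 231.00.

231.00 hours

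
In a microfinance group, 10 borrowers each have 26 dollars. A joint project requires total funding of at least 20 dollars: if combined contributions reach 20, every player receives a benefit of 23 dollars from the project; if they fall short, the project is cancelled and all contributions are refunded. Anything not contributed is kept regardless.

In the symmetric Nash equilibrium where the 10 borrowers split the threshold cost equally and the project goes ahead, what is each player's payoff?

Equal share of the threshold: 20/10 = 2.
At this profile no one gains by cutting their contribution: any cut drops the total below 20, the project is cancelled, contributions are refunded, and the deviator ends with 26, which is less than 26 − 2 + 23 = 47. Contributing more than 2 just wastes the excess. So contributing exactly 2 is a best response.
Each player's payoff: 26 − 2 + 23 = 47.

47 dollars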